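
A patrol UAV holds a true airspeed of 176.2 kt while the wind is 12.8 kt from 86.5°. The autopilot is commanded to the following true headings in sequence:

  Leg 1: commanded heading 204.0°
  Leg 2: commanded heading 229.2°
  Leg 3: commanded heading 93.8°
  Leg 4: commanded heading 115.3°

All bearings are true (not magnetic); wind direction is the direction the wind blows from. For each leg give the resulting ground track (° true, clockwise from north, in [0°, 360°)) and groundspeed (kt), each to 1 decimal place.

Leg 1: heading 204.0°; drift +3.6° → track 207.6°, groundspeed 182.5 kt
Leg 2: heading 229.2°; drift +2.4° → track 231.6°, groundspeed 186.5 kt
Leg 3: heading 93.8°; drift +0.6° → track 94.4°, groundspeed 163.5 kt
Leg 4: heading 115.3°; drift +2.1° → track 117.4°, groundspeed 165.1 kt

Leg 1: track=207.6°, groundspeed=182.5 kt
Leg 2: track=231.6°, groundspeed=186.5 kt
Leg 3: track=94.4°, groundspeed=163.5 kt
Leg 4: track=117.4°, groundspeed=165.1 kt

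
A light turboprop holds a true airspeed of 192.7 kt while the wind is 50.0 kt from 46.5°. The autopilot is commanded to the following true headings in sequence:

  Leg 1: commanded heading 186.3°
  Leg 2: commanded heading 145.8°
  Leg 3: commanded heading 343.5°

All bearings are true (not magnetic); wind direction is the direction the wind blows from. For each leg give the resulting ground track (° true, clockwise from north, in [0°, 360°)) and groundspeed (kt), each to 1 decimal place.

Leg 1: track=194.3°, groundspeed=233.1 kt
Leg 2: track=159.6°, groundspeed=206.8 kt
Leg 3: track=328.8°, groundspeed=175.7 kt

Leg 1: heading 186.3°; drift +8.0° → track 194.3°, groundspeed 233.1 kt
Leg 2: heading 145.8°; drift +13.8° → track 159.6°, groundspeed 206.8 kt
Leg 3: heading 343.5°; drift -14.7° → track 328.8°, groundspeed 175.7 kt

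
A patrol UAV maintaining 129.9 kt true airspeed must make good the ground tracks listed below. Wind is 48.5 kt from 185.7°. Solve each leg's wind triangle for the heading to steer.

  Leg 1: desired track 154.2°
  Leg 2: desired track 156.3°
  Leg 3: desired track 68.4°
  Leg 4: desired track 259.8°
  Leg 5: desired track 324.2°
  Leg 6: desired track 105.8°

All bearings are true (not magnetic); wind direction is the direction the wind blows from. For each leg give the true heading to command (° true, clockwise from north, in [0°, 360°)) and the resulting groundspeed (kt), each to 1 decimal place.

Leg 1: desired track 154.2°; wind correction +11.2° → command heading 165.4°, groundspeed 86.1 kt
Leg 2: desired track 156.3°; wind correction +10.6° → command heading 166.9°, groundspeed 85.4 kt
Leg 3: desired track 68.4°; wind correction +19.4° → command heading 87.8°, groundspeed 144.8 kt
Leg 4: desired track 259.8°; wind correction -21.0° → command heading 238.8°, groundspeed 107.9 kt
Leg 5: desired track 324.2°; wind correction -14.3° → command heading 309.9°, groundspeed 162.2 kt
Leg 6: desired track 105.8°; wind correction +21.6° → command heading 127.4°, groundspeed 112.3 kt

Leg 1: heading=165.4°, groundspeed=86.1 kt
Leg 2: heading=166.9°, groundspeed=85.4 kt
Leg 3: heading=87.8°, groundspeed=144.8 kt
Leg 4: heading=238.8°, groundspeed=107.9 kt
Leg 5: heading=309.9°, groundspeed=162.2 kt
Leg 6: heading=127.4°, groundspeed=112.3 kt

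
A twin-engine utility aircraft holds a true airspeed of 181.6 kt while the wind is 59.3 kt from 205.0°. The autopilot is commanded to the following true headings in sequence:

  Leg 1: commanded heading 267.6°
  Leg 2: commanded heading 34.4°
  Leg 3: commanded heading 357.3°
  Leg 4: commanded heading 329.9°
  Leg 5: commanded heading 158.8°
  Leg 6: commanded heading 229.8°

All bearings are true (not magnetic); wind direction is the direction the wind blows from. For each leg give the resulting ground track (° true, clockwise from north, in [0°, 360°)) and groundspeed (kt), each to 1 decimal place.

Leg 1: heading 267.6°; drift +18.8° → track 286.4°, groundspeed 163.0 kt
Leg 2: heading 34.4°; drift -2.3° → track 32.1°, groundspeed 240.3 kt
Leg 3: heading 357.3°; drift +6.7° → track 4.0°, groundspeed 235.7 kt
Leg 4: heading 329.9°; drift +12.7° → track 342.6°, groundspeed 220.9 kt
Leg 5: heading 158.8°; drift -16.9° → track 141.9°, groundspeed 146.9 kt
Leg 6: heading 229.8°; drift +11.0° → track 240.8°, groundspeed 130.2 kt

Leg 1: track=286.4°, groundspeed=163.0 kt
Leg 2: track=32.1°, groundspeed=240.3 kt
Leg 3: track=4.0°, groundspeed=235.7 kt
Leg 4: track=342.6°, groundspeed=220.9 kt
Leg 5: track=141.9°, groundspeed=146.9 kt
Leg 6: track=240.8°, groundspeed=130.2 kt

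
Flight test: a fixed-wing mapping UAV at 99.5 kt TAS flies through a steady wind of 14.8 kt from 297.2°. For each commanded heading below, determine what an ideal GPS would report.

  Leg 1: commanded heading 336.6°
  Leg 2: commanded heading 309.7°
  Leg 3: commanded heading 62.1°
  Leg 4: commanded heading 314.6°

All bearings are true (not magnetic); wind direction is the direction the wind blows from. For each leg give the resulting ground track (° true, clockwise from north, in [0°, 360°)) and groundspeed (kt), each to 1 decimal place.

Leg 1: track=342.7°, groundspeed=88.6 kt
Leg 2: track=311.9°, groundspeed=85.1 kt
Leg 3: track=68.5°, groundspeed=108.6 kt
Leg 4: track=317.6°, groundspeed=85.5 kt

Leg 1: heading 336.6°; drift +6.1° → track 342.7°, groundspeed 88.6 kt
Leg 2: heading 309.7°; drift +2.2° → track 311.9°, groundspeed 85.1 kt
Leg 3: heading 62.1°; drift +6.4° → track 68.5°, groundspeed 108.6 kt
Leg 4: heading 314.6°; drift +3.0° → track 317.6°, groundspeed 85.5 kt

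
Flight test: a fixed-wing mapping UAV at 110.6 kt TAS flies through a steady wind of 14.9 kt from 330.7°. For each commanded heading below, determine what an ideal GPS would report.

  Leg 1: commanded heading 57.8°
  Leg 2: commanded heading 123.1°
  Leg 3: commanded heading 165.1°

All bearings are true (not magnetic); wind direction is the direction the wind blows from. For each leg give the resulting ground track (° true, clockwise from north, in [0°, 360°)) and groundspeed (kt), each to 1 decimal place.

Leg 1: track=65.5°, groundspeed=110.8 kt
Leg 2: track=126.3°, groundspeed=124.0 kt
Leg 3: track=163.4°, groundspeed=125.1 kt

Leg 1: heading 57.8°; drift +7.7° → track 65.5°, groundspeed 110.8 kt
Leg 2: heading 123.1°; drift +3.2° → track 126.3°, groundspeed 124.0 kt
Leg 3: heading 165.1°; drift -1.7° → track 163.4°, groundspeed 125.1 kt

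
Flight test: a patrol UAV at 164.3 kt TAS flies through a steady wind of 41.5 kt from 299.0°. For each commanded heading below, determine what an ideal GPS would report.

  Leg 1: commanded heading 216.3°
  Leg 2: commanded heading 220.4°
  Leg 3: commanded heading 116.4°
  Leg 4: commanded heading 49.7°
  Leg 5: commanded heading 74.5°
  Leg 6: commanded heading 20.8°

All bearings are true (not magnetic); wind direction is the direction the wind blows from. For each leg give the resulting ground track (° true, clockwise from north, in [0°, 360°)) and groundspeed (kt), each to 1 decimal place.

Leg 1: track=201.8°, groundspeed=164.3 kt
Leg 2: track=205.8°, groundspeed=161.3 kt
Leg 3: track=116.9°, groundspeed=205.8 kt
Leg 4: track=61.9°, groundspeed=183.1 kt
Leg 5: track=83.0°, groundspeed=196.1 kt
Leg 6: track=35.3°, groundspeed=163.6 kt

Leg 1: heading 216.3°; drift -14.5° → track 201.8°, groundspeed 164.3 kt
Leg 2: heading 220.4°; drift -14.6° → track 205.8°, groundspeed 161.3 kt
Leg 3: heading 116.4°; drift +0.5° → track 116.9°, groundspeed 205.8 kt
Leg 4: heading 49.7°; drift +12.2° → track 61.9°, groundspeed 183.1 kt
Leg 5: heading 74.5°; drift +8.5° → track 83.0°, groundspeed 196.1 kt
Leg 6: heading 20.8°; drift +14.5° → track 35.3°, groundspeed 163.6 kt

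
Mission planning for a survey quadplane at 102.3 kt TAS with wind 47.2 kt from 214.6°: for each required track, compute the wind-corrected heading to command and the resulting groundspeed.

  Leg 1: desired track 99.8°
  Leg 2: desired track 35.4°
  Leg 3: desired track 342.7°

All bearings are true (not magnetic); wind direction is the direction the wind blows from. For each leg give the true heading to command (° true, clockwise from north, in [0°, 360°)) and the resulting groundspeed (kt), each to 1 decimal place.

Leg 1: desired track 99.8°; wind correction +24.8° → command heading 124.6°, groundspeed 112.7 kt
Leg 2: desired track 35.4°; wind correction +0.4° → command heading 35.8°, groundspeed 149.5 kt
Leg 3: desired track 342.7°; wind correction -21.3° → command heading 321.4°, groundspeed 124.4 kt

Leg 1: heading=124.6°, groundspeed=112.7 kt
Leg 2: heading=35.8°, groundspeed=149.5 kt
Leg 3: heading=321.4°, groundspeed=124.4 kt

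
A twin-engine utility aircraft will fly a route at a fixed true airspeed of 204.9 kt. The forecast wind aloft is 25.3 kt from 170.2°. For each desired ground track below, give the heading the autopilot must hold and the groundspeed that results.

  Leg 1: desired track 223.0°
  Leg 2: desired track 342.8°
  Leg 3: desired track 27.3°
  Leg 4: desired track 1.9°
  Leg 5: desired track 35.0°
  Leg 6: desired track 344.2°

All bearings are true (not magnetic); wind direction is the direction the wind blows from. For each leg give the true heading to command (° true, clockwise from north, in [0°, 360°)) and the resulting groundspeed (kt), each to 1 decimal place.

Leg 1: desired track 223.0°; wind correction -5.6° → command heading 217.4°, groundspeed 188.6 kt
Leg 2: desired track 342.8°; wind correction -0.9° → command heading 341.9°, groundspeed 230.0 kt
Leg 3: desired track 27.3°; wind correction +4.3° → command heading 31.6°, groundspeed 224.5 kt
Leg 4: desired track 1.9°; wind correction +1.4° → command heading 3.3°, groundspeed 229.6 kt
Leg 5: desired track 35.0°; wind correction +5.0° → command heading 40.0°, groundspeed 222.1 kt
Leg 6: desired track 344.2°; wind correction -0.7° → command heading 343.5°, groundspeed 230.0 kt

Leg 1: heading=217.4°, groundspeed=188.6 kt
Leg 2: heading=341.9°, groundspeed=230.0 kt
Leg 3: heading=31.6°, groundspeed=224.5 kt
Leg 4: heading=3.3°, groundspeed=229.6 kt
Leg 5: heading=40.0°, groundspeed=222.1 kt
Leg 6: heading=343.5°, groundspeed=230.0 kt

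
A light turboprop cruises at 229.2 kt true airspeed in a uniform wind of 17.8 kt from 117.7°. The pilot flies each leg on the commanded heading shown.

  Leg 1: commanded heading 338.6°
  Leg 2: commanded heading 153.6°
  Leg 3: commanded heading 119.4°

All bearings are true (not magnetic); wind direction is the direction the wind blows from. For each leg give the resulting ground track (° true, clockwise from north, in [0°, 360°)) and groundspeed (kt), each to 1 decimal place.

Leg 1: heading 338.6°; drift -2.7° → track 335.9°, groundspeed 242.9 kt
Leg 2: heading 153.6°; drift +2.8° → track 156.4°, groundspeed 215.0 kt
Leg 3: heading 119.4°; drift +0.1° → track 119.5°, groundspeed 211.4 kt

Leg 1: track=335.9°, groundspeed=242.9 kt
Leg 2: track=156.4°, groundspeed=215.0 kt
Leg 3: track=119.5°, groundspeed=211.4 kt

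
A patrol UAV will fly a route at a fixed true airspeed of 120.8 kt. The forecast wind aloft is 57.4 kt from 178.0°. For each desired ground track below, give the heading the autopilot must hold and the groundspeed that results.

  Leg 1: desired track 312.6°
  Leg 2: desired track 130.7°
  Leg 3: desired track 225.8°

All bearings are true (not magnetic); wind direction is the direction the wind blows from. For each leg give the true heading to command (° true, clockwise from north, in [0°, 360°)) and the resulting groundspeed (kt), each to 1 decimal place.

Leg 1: desired track 312.6°; wind correction -19.8° → command heading 292.8°, groundspeed 154.0 kt
Leg 2: desired track 130.7°; wind correction +20.4° → command heading 151.1°, groundspeed 74.3 kt
Leg 3: desired track 225.8°; wind correction -20.6° → command heading 205.2°, groundspeed 74.5 kt

Leg 1: heading=292.8°, groundspeed=154.0 kt
Leg 2: heading=151.1°, groundspeed=74.3 kt
Leg 3: heading=205.2°, groundspeed=74.5 kt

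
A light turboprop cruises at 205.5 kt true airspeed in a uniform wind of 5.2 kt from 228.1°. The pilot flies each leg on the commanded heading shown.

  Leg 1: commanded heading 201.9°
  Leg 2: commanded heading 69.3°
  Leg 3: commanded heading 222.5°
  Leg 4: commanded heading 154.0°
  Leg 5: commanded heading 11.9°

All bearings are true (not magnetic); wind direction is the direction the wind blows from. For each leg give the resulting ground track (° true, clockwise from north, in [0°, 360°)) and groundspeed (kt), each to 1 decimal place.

Leg 1: heading 201.9°; drift -0.7° → track 201.2°, groundspeed 200.8 kt
Leg 2: heading 69.3°; drift -0.5° → track 68.8°, groundspeed 210.4 kt
Leg 3: heading 222.5°; drift -0.1° → track 222.4°, groundspeed 200.3 kt
Leg 4: heading 154.0°; drift -1.4° → track 152.6°, groundspeed 204.1 kt
Leg 5: heading 11.9°; drift +0.8° → track 12.7°, groundspeed 209.7 kt

Leg 1: track=201.2°, groundspeed=200.8 kt
Leg 2: track=68.8°, groundspeed=210.4 kt
Leg 3: track=222.4°, groundspeed=200.3 kt
Leg 4: track=152.6°, groundspeed=204.1 kt
Leg 5: track=12.7°, groundspeed=209.7 kt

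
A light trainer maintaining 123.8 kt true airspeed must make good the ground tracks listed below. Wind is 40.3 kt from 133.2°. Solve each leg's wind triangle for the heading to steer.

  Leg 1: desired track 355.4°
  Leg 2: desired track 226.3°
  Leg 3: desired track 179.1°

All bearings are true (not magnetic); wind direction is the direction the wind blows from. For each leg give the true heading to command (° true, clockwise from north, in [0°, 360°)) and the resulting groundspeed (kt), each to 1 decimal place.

Leg 1: heading=8.0°, groundspeed=150.7 kt
Leg 2: heading=207.3°, groundspeed=119.3 kt
Leg 3: heading=165.6°, groundspeed=92.3 kt

Leg 1: desired track 355.4°; wind correction +12.6° → command heading 8.0°, groundspeed 150.7 kt
Leg 2: desired track 226.3°; wind correction -19.0° → command heading 207.3°, groundspeed 119.3 kt
Leg 3: desired track 179.1°; wind correction -13.5° → command heading 165.6°, groundspeed 92.3 kt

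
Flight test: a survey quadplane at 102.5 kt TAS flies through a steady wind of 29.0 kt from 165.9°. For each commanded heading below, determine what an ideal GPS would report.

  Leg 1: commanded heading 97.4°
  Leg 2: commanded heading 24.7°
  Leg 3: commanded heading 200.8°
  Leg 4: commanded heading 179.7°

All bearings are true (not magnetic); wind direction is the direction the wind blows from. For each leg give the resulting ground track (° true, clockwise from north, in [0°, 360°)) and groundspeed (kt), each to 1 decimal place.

Leg 1: heading 97.4°; drift -16.4° → track 81.0°, groundspeed 95.8 kt
Leg 2: heading 24.7°; drift -8.3° → track 16.4°, groundspeed 126.4 kt
Leg 3: heading 200.8°; drift +11.9° → track 212.7°, groundspeed 80.4 kt
Leg 4: heading 179.7°; drift +5.3° → track 185.0°, groundspeed 74.7 kt

Leg 1: track=81.0°, groundspeed=95.8 kt
Leg 2: track=16.4°, groundspeed=126.4 kt
Leg 3: track=212.7°, groundspeed=80.4 kt
Leg 4: track=185.0°, groundspeed=74.7 kt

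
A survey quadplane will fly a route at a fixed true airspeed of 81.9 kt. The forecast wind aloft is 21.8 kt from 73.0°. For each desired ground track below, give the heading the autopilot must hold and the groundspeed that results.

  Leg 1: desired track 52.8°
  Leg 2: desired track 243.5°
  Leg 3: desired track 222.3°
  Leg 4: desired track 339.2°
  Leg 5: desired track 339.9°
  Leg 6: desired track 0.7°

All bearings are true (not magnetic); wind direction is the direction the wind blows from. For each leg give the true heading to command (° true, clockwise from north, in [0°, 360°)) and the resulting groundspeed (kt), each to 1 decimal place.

Leg 1: desired track 52.8°; wind correction +5.3° → command heading 58.1°, groundspeed 61.1 kt
Leg 2: desired track 243.5°; wind correction -2.5° → command heading 241.0°, groundspeed 103.3 kt
Leg 3: desired track 222.3°; wind correction -7.8° → command heading 214.5°, groundspeed 99.9 kt
Leg 4: desired track 339.2°; wind correction +15.4° → command heading 354.6°, groundspeed 80.4 kt
Leg 5: desired track 339.9°; wind correction +15.4° → command heading 355.3°, groundspeed 80.1 kt
Leg 6: desired track 0.7°; wind correction +14.7° → command heading 15.4°, groundspeed 72.6 kt

Leg 1: heading=58.1°, groundspeed=61.1 kt
Leg 2: heading=241.0°, groundspeed=103.3 kt
Leg 3: heading=214.5°, groundspeed=99.9 kt
Leg 4: heading=354.6°, groundspeed=80.4 kt
Leg 5: heading=355.3°, groundspeed=80.1 kt
Leg 6: heading=15.4°, groundspeed=72.6 kt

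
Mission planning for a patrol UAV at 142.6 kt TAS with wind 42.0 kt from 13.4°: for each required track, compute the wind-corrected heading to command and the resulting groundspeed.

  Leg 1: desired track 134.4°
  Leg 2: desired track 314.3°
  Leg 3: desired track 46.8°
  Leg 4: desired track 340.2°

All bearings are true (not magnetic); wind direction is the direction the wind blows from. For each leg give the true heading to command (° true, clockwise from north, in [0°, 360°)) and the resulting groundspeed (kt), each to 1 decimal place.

Leg 1: heading=119.8°, groundspeed=159.6 kt
Leg 2: heading=328.9°, groundspeed=116.4 kt
Leg 3: heading=37.5°, groundspeed=105.6 kt
Leg 4: heading=349.5°, groundspeed=105.6 kt

Leg 1: desired track 134.4°; wind correction -14.6° → command heading 119.8°, groundspeed 159.6 kt
Leg 2: desired track 314.3°; wind correction +14.6° → command heading 328.9°, groundspeed 116.4 kt
Leg 3: desired track 46.8°; wind correction -9.3° → command heading 37.5°, groundspeed 105.6 kt
Leg 4: desired track 340.2°; wind correction +9.3° → command heading 349.5°, groundspeed 105.6 kt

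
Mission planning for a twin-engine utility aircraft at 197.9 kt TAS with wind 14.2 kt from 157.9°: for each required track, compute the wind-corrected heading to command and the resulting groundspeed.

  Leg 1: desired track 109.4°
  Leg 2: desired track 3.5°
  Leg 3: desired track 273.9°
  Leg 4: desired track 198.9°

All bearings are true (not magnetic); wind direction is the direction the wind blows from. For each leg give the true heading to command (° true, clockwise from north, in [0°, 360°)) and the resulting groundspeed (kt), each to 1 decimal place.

Leg 1: heading=112.5°, groundspeed=188.2 kt
Leg 2: heading=5.3°, groundspeed=210.6 kt
Leg 3: heading=270.2°, groundspeed=203.7 kt
Leg 4: heading=196.2°, groundspeed=187.0 kt

Leg 1: desired track 109.4°; wind correction +3.1° → command heading 112.5°, groundspeed 188.2 kt
Leg 2: desired track 3.5°; wind correction +1.8° → command heading 5.3°, groundspeed 210.6 kt
Leg 3: desired track 273.9°; wind correction -3.7° → command heading 270.2°, groundspeed 203.7 kt
Leg 4: desired track 198.9°; wind correction -2.7° → command heading 196.2°, groundspeed 187.0 kt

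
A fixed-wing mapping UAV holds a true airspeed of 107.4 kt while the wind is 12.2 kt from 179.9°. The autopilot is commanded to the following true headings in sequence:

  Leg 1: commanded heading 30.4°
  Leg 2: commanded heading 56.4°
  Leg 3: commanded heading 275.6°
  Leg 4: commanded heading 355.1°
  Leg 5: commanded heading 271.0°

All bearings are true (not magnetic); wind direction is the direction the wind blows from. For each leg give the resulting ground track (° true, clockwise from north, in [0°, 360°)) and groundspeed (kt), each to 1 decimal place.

Leg 1: heading 30.4°; drift -3.0° → track 27.4°, groundspeed 118.1 kt
Leg 2: heading 56.4°; drift -5.1° → track 51.3°, groundspeed 114.6 kt
Leg 3: heading 275.6°; drift +6.4° → track 282.0°, groundspeed 109.3 kt
Leg 4: heading 355.1°; drift +0.5° → track 355.6°, groundspeed 119.6 kt
Leg 5: heading 271.0°; drift +6.5° → track 277.5°, groundspeed 108.3 kt

Leg 1: track=27.4°, groundspeed=118.1 kt
Leg 2: track=51.3°, groundspeed=114.6 kt
Leg 3: track=282.0°, groundspeed=109.3 kt
Leg 4: track=355.6°, groundspeed=119.6 kt
Leg 5: track=277.5°, groundspeed=108.3 kt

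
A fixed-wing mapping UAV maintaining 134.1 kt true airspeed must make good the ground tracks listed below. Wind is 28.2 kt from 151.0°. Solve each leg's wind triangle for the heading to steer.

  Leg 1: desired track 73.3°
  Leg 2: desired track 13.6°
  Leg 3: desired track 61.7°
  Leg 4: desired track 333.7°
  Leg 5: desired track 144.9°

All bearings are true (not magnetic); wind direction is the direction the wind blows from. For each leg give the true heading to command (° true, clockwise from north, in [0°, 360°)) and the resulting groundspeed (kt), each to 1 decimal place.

Leg 1: heading=85.2°, groundspeed=125.2 kt
Leg 2: heading=21.8°, groundspeed=153.5 kt
Leg 3: heading=73.8°, groundspeed=130.8 kt
Leg 4: heading=334.3°, groundspeed=162.3 kt
Leg 5: heading=146.2°, groundspeed=106.0 kt

Leg 1: desired track 73.3°; wind correction +11.9° → command heading 85.2°, groundspeed 125.2 kt
Leg 2: desired track 13.6°; wind correction +8.2° → command heading 21.8°, groundspeed 153.5 kt
Leg 3: desired track 61.7°; wind correction +12.1° → command heading 73.8°, groundspeed 130.8 kt
Leg 4: desired track 333.7°; wind correction +0.6° → command heading 334.3°, groundspeed 162.3 kt
Leg 5: desired track 144.9°; wind correction +1.3° → command heading 146.2°, groundspeed 106.0 kt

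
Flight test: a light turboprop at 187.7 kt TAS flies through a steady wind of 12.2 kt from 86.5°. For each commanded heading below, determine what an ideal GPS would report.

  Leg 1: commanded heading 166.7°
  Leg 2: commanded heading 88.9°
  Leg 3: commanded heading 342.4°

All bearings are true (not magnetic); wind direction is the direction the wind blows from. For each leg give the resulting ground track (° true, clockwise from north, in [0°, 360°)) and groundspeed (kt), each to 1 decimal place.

Leg 1: heading 166.7°; drift +3.7° → track 170.4°, groundspeed 186.0 kt
Leg 2: heading 88.9°; drift +0.2° → track 89.1°, groundspeed 175.5 kt
Leg 3: heading 342.4°; drift -3.6° → track 338.8°, groundspeed 191.0 kt

Leg 1: track=170.4°, groundspeed=186.0 kt
Leg 2: track=89.1°, groundspeed=175.5 kt
Leg 3: track=338.8°, groundspeed=191.0 kt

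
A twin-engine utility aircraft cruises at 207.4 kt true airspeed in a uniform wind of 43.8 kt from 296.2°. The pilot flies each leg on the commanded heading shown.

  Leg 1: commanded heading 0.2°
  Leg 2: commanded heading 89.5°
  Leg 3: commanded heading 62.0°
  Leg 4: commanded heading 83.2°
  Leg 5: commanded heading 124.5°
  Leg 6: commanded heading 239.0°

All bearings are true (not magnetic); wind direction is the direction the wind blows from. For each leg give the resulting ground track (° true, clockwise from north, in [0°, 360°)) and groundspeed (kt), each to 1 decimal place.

Leg 1: track=12.0°, groundspeed=192.3 kt
Leg 2: track=94.1°, groundspeed=247.3 kt
Leg 3: track=70.7°, groundspeed=235.7 kt
Leg 4: track=88.8°, groundspeed=245.3 kt
Leg 5: track=123.1°, groundspeed=250.8 kt
Leg 6: track=227.7°, groundspeed=187.3 kt

Leg 1: heading 0.2°; drift +11.8° → track 12.0°, groundspeed 192.3 kt
Leg 2: heading 89.5°; drift +4.6° → track 94.1°, groundspeed 247.3 kt
Leg 3: heading 62.0°; drift +8.7° → track 70.7°, groundspeed 235.7 kt
Leg 4: heading 83.2°; drift +5.6° → track 88.8°, groundspeed 245.3 kt
Leg 5: heading 124.5°; drift -1.4° → track 123.1°, groundspeed 250.8 kt
Leg 6: heading 239.0°; drift -11.3° → track 227.7°, groundspeed 187.3 kt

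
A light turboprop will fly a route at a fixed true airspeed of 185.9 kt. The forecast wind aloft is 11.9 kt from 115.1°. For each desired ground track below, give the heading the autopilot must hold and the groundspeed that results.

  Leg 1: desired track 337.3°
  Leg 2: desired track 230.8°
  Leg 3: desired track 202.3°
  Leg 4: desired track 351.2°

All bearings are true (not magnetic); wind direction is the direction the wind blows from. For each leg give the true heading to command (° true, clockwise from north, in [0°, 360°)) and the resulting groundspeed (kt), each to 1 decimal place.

Leg 1: heading=339.8°, groundspeed=194.5 kt
Leg 2: heading=227.5°, groundspeed=190.8 kt
Leg 3: heading=198.6°, groundspeed=184.9 kt
Leg 4: heading=354.2°, groundspeed=192.3 kt

Leg 1: desired track 337.3°; wind correction +2.5° → command heading 339.8°, groundspeed 194.5 kt
Leg 2: desired track 230.8°; wind correction -3.3° → command heading 227.5°, groundspeed 190.8 kt
Leg 3: desired track 202.3°; wind correction -3.7° → command heading 198.6°, groundspeed 184.9 kt
Leg 4: desired track 351.2°; wind correction +3.0° → command heading 354.2°, groundspeed 192.3 kt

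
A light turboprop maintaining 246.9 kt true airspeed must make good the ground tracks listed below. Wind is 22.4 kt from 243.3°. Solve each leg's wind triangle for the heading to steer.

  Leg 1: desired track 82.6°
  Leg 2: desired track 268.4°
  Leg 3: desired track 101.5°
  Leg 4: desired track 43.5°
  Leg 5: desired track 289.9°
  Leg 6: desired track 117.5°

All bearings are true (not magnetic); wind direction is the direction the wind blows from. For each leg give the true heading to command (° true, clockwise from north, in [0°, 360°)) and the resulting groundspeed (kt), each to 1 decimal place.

Leg 1: desired track 82.6°; wind correction +1.7° → command heading 84.3°, groundspeed 267.9 kt
Leg 2: desired track 268.4°; wind correction -2.2° → command heading 266.2°, groundspeed 226.4 kt
Leg 3: desired track 101.5°; wind correction +3.2° → command heading 104.7°, groundspeed 264.1 kt
Leg 4: desired track 43.5°; wind correction -1.8° → command heading 41.7°, groundspeed 267.9 kt
Leg 5: desired track 289.9°; wind correction -3.8° → command heading 286.1°, groundspeed 231.0 kt
Leg 6: desired track 117.5°; wind correction +4.2° → command heading 121.7°, groundspeed 259.3 kt

Leg 1: heading=84.3°, groundspeed=267.9 kt
Leg 2: heading=266.2°, groundspeed=226.4 kt
Leg 3: heading=104.7°, groundspeed=264.1 kt
Leg 4: heading=41.7°, groundspeed=267.9 kt
Leg 5: heading=286.1°, groundspeed=231.0 kt
Leg 6: heading=121.7°, groundspeed=259.3 kt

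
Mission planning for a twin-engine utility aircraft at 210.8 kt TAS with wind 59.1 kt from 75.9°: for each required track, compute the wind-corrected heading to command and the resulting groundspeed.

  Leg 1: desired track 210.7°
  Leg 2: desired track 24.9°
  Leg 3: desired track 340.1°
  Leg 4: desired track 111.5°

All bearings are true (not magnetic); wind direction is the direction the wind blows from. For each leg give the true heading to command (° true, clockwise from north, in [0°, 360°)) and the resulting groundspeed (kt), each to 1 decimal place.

Leg 1: desired track 210.7°; wind correction -11.5° → command heading 199.2°, groundspeed 248.2 kt
Leg 2: desired track 24.9°; wind correction +12.6° → command heading 37.5°, groundspeed 168.5 kt
Leg 3: desired track 340.1°; wind correction +16.2° → command heading 356.3°, groundspeed 208.4 kt
Leg 4: desired track 111.5°; wind correction -9.4° → command heading 102.1°, groundspeed 159.9 kt

Leg 1: heading=199.2°, groundspeed=248.2 kt
Leg 2: heading=37.5°, groundspeed=168.5 kt
Leg 3: heading=356.3°, groundspeed=208.4 kt
Leg 4: heading=102.1°, groundspeed=159.9 kt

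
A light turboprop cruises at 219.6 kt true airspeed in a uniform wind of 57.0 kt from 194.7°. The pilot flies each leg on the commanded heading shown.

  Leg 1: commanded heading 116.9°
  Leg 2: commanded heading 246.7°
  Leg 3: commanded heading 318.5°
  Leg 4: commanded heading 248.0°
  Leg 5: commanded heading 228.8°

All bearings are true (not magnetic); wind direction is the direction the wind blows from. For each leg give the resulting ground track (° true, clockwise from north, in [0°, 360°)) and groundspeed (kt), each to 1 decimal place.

Leg 1: heading 116.9°; drift -15.0° → track 101.9°, groundspeed 214.9 kt
Leg 2: heading 246.7°; drift +13.7° → track 260.4°, groundspeed 189.9 kt
Leg 3: heading 318.5°; drift +10.7° → track 329.2°, groundspeed 255.7 kt
Leg 4: heading 248.0°; drift +13.8° → track 261.8°, groundspeed 191.1 kt
Leg 5: heading 228.8°; drift +10.5° → track 239.3°, groundspeed 175.3 kt

Leg 1: track=101.9°, groundspeed=214.9 kt
Leg 2: track=260.4°, groundspeed=189.9 kt
Leg 3: track=329.2°, groundspeed=255.7 kt
Leg 4: track=261.8°, groundspeed=191.1 kt
Leg 5: track=239.3°, groundspeed=175.3 kt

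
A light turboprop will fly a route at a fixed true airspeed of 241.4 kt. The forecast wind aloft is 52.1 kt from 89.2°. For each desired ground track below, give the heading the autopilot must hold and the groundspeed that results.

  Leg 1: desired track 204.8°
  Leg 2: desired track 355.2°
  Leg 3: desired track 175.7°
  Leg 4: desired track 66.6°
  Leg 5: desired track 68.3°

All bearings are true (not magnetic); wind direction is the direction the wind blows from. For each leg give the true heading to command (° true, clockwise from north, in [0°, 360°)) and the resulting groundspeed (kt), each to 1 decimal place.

Leg 1: desired track 204.8°; wind correction -11.2° → command heading 193.6°, groundspeed 259.3 kt
Leg 2: desired track 355.2°; wind correction +12.4° → command heading 7.6°, groundspeed 239.4 kt
Leg 3: desired track 175.7°; wind correction -12.4° → command heading 163.3°, groundspeed 232.6 kt
Leg 4: desired track 66.6°; wind correction +4.8° → command heading 71.4°, groundspeed 192.5 kt
Leg 5: desired track 68.3°; wind correction +4.4° → command heading 72.7°, groundspeed 192.0 kt

Leg 1: heading=193.6°, groundspeed=259.3 kt
Leg 2: heading=7.6°, groundspeed=239.4 kt
Leg 3: heading=163.3°, groundspeed=232.6 kt
Leg 4: heading=71.4°, groundspeed=192.5 kt
Leg 5: heading=72.7°, groundspeed=192.0 kt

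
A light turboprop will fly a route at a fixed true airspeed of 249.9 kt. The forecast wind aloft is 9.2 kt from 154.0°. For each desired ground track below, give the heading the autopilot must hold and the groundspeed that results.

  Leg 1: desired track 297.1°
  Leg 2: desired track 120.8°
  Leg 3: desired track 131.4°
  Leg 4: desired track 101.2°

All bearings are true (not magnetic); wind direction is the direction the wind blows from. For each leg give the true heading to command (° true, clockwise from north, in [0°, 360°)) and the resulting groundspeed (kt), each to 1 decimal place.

Leg 1: desired track 297.1°; wind correction -1.3° → command heading 295.8°, groundspeed 257.2 kt
Leg 2: desired track 120.8°; wind correction +1.2° → command heading 122.0°, groundspeed 242.2 kt
Leg 3: desired track 131.4°; wind correction +0.8° → command heading 132.2°, groundspeed 241.4 kt
Leg 4: desired track 101.2°; wind correction +1.7° → command heading 102.9°, groundspeed 244.2 kt

Leg 1: heading=295.8°, groundspeed=257.2 kt
Leg 2: heading=122.0°, groundspeed=242.2 kt
Leg 3: heading=132.2°, groundspeed=241.4 kt
Leg 4: heading=102.9°, groundspeed=244.2 kt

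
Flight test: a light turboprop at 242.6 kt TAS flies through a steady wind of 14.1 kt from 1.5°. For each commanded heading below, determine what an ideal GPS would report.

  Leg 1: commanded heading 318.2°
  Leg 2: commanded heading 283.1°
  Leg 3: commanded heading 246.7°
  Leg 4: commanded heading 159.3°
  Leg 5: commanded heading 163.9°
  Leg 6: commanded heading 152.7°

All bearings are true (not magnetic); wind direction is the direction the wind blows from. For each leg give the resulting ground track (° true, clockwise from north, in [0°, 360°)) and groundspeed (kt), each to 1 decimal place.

Leg 1: track=315.8°, groundspeed=232.5 kt
Leg 2: track=279.8°, groundspeed=240.2 kt
Leg 3: track=243.8°, groundspeed=248.8 kt
Leg 4: track=160.5°, groundspeed=255.7 kt
Leg 5: track=164.9°, groundspeed=256.1 kt
Leg 6: track=154.2°, groundspeed=255.0 kt

Leg 1: heading 318.2°; drift -2.4° → track 315.8°, groundspeed 232.5 kt
Leg 2: heading 283.1°; drift -3.3° → track 279.8°, groundspeed 240.2 kt
Leg 3: heading 246.7°; drift -2.9° → track 243.8°, groundspeed 248.8 kt
Leg 4: heading 159.3°; drift +1.2° → track 160.5°, groundspeed 255.7 kt
Leg 5: heading 163.9°; drift +1.0° → track 164.9°, groundspeed 256.1 kt
Leg 6: heading 152.7°; drift +1.5° → track 154.2°, groundspeed 255.0 kt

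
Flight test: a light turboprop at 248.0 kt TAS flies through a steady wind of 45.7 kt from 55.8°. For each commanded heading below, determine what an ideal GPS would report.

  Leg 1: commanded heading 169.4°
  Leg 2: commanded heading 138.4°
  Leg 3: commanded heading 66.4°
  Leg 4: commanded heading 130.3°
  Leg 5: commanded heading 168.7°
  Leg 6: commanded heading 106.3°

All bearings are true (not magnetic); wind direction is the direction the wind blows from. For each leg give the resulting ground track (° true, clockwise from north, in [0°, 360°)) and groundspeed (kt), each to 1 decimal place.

Leg 1: heading 169.4°; drift +8.9° → track 178.3°, groundspeed 269.6 kt
Leg 2: heading 138.4°; drift +10.6° → track 149.0°, groundspeed 246.3 kt
Leg 3: heading 66.4°; drift +2.4° → track 68.8°, groundspeed 203.3 kt
Leg 4: heading 130.3°; drift +10.6° → track 140.9°, groundspeed 239.9 kt
Leg 5: heading 168.7°; drift +9.0° → track 177.7°, groundspeed 269.1 kt
Leg 6: heading 106.3°; drift +9.2° → track 115.5°, groundspeed 221.8 kt

Leg 1: track=178.3°, groundspeed=269.6 kt
Leg 2: track=149.0°, groundspeed=246.3 kt
Leg 3: track=68.8°, groundspeed=203.3 kt
Leg 4: track=140.9°, groundspeed=239.9 kt
Leg 5: track=177.7°, groundspeed=269.1 kt
Leg 6: track=115.5°, groundspeed=221.8 kt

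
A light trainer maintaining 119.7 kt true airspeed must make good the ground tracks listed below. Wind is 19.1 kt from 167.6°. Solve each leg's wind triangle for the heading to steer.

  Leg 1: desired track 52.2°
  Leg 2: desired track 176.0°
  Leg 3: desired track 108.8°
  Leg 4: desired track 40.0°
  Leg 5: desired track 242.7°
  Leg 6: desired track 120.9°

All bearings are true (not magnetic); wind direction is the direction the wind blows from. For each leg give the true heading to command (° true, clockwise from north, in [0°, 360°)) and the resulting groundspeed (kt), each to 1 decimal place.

Leg 1: desired track 52.2°; wind correction +8.3° → command heading 60.5°, groundspeed 126.6 kt
Leg 2: desired track 176.0°; wind correction -1.3° → command heading 174.7°, groundspeed 100.8 kt
Leg 3: desired track 108.8°; wind correction +7.8° → command heading 116.6°, groundspeed 108.7 kt
Leg 4: desired track 40.0°; wind correction +7.3° → command heading 47.3°, groundspeed 130.4 kt
Leg 5: desired track 242.7°; wind correction -8.9° → command heading 233.8°, groundspeed 113.4 kt
Leg 6: desired track 120.9°; wind correction +6.7° → command heading 127.6°, groundspeed 105.8 kt

Leg 1: heading=60.5°, groundspeed=126.6 kt
Leg 2: heading=174.7°, groundspeed=100.8 kt
Leg 3: heading=116.6°, groundspeed=108.7 kt
Leg 4: heading=47.3°, groundspeed=130.4 kt
Leg 5: heading=233.8°, groundspeed=113.4 kt
Leg 6: heading=127.6°, groundspeed=105.8 kt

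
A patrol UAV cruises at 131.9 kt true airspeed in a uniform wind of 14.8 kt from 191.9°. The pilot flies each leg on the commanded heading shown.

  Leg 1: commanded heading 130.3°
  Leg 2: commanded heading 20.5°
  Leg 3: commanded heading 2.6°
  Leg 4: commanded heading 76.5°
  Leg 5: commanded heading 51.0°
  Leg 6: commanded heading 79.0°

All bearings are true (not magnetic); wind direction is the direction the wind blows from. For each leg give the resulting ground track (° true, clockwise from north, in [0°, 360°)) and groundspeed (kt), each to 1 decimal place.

Leg 1: heading 130.3°; drift -6.0° → track 124.3°, groundspeed 125.5 kt
Leg 2: heading 20.5°; drift -0.9° → track 19.6°, groundspeed 146.6 kt
Leg 3: heading 2.6°; drift +0.9° → track 3.5°, groundspeed 146.5 kt
Leg 4: heading 76.5°; drift -5.5° → track 71.0°, groundspeed 138.9 kt
Leg 5: heading 51.0°; drift -3.7° → track 47.3°, groundspeed 143.7 kt
Leg 6: heading 79.0°; drift -5.7° → track 73.3°, groundspeed 138.3 kt

Leg 1: track=124.3°, groundspeed=125.5 kt
Leg 2: track=19.6°, groundspeed=146.6 kt
Leg 3: track=3.5°, groundspeed=146.5 kt
Leg 4: track=71.0°, groundspeed=138.9 kt
Leg 5: track=47.3°, groundspeed=143.7 kt
Leg 6: track=73.3°, groundspeed=138.3 kt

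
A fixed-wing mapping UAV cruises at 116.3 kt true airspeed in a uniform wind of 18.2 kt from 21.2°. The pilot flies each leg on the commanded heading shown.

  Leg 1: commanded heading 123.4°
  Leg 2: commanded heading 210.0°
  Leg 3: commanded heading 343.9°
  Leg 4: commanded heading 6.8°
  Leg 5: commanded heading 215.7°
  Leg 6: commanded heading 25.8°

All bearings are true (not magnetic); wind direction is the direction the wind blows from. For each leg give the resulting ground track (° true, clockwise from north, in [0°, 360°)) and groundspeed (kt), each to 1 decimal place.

Leg 1: track=131.8°, groundspeed=121.5 kt
Leg 2: track=208.8°, groundspeed=134.3 kt
Leg 3: track=337.7°, groundspeed=102.4 kt
Leg 4: track=4.2°, groundspeed=98.8 kt
Leg 5: track=213.8°, groundspeed=134.0 kt
Leg 6: track=26.7°, groundspeed=98.2 kt

Leg 1: heading 123.4°; drift +8.4° → track 131.8°, groundspeed 121.5 kt
Leg 2: heading 210.0°; drift -1.2° → track 208.8°, groundspeed 134.3 kt
Leg 3: heading 343.9°; drift -6.2° → track 337.7°, groundspeed 102.4 kt
Leg 4: heading 6.8°; drift -2.6° → track 4.2°, groundspeed 98.8 kt
Leg 5: heading 215.7°; drift -1.9° → track 213.8°, groundspeed 134.0 kt
Leg 6: heading 25.8°; drift +0.9° → track 26.7°, groundspeed 98.2 kt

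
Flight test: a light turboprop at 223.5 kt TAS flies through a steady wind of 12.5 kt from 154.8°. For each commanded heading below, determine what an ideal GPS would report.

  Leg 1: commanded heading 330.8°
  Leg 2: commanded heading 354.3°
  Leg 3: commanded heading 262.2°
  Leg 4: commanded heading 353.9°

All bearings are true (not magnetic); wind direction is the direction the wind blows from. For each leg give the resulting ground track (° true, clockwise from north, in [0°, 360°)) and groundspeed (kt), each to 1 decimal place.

Leg 1: track=331.0°, groundspeed=236.0 kt
Leg 2: track=353.3°, groundspeed=235.3 kt
Leg 3: track=265.2°, groundspeed=227.6 kt
Leg 4: track=352.9°, groundspeed=235.3 kt

Leg 1: heading 330.8°; drift +0.2° → track 331.0°, groundspeed 236.0 kt
Leg 2: heading 354.3°; drift -1.0° → track 353.3°, groundspeed 235.3 kt
Leg 3: heading 262.2°; drift +3.0° → track 265.2°, groundspeed 227.6 kt
Leg 4: heading 353.9°; drift -1.0° → track 352.9°, groundspeed 235.3 kt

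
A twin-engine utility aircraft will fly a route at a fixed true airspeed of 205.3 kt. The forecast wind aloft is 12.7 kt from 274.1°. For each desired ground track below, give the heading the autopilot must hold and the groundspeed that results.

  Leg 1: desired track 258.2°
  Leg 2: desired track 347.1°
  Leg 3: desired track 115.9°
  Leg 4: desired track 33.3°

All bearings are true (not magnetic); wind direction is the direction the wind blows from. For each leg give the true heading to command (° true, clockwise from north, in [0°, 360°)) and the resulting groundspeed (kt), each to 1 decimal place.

Leg 1: desired track 258.2°; wind correction +1.0° → command heading 259.2°, groundspeed 193.1 kt
Leg 2: desired track 347.1°; wind correction -3.4° → command heading 343.7°, groundspeed 201.2 kt
Leg 3: desired track 115.9°; wind correction +1.3° → command heading 117.2°, groundspeed 217.0 kt
Leg 4: desired track 33.3°; wind correction -3.1° → command heading 30.2°, groundspeed 211.2 kt

Leg 1: heading=259.2°, groundspeed=193.1 kt
Leg 2: heading=343.7°, groundspeed=201.2 kt
Leg 3: heading=117.2°, groundspeed=217.0 kt
Leg 4: heading=30.2°, groundspeed=211.2 kt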